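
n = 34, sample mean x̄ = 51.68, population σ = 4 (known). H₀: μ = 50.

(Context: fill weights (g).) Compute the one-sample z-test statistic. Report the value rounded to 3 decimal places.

SE = σ/√n = 4/√34 = 0.6860
z = (x̄−μ₀)/SE = (51.68−50)/0.6860 = 2.4490

test statistic = 2.449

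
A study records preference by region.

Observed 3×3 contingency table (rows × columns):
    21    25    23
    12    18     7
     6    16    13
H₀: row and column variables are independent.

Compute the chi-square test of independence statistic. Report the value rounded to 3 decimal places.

test statistic = 5.266

Row totals [69, 37, 35], col totals [39, 59, 43], n=141
χ² = (21−19.09)²/19.09 + (25−28.87)²/28.87 + (23−21.04)²/21.04 + (12−10.23)²/10.23 + (18−15.48)²/15.48 + (7−11.28)²/11.28 + (6−9.68)²/9.68 + (16−14.65)²/14.65 + (13−10.67)²/10.67 = 5.2658
df = 4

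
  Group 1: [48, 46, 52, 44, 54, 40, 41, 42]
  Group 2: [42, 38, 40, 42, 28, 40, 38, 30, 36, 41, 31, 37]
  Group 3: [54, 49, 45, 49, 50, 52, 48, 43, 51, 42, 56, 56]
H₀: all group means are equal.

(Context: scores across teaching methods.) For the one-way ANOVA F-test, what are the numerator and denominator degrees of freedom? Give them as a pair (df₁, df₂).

degrees of freedom = [2, 29]

k = 3 groups, N = 32 total
df = (k−1, N−k) = (3−1, 32−3) = (2, 29)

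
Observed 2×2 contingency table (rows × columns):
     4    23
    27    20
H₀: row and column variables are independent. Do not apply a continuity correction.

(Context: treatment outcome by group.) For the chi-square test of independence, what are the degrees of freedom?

degrees of freedom = 1

df = (r−1)(c−1) = (2−1)·(2−1) = 1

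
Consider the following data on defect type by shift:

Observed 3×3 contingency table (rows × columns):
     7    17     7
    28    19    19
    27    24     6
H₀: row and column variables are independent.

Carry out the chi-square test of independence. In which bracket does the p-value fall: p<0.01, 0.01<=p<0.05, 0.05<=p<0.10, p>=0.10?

Row totals [31, 66, 57], col totals [62, 60, 32], n=154
χ² = (7−12.48)²/12.48 + (17−12.08)²/12.08 + (7−6.44)²/6.44 + (28−26.57)²/26.57 + (19−25.71)²/25.71 + (19−13.71)²/13.71 + (27−22.95)²/22.95 + (24−22.21)²/22.21 + (6−11.84)²/11.84 = 12.0718
df = 4
p-value (upper-tail) = 0.01683
→ bracket: 0.01<=p<0.05

p-value bracket: 0.01<=p<0.05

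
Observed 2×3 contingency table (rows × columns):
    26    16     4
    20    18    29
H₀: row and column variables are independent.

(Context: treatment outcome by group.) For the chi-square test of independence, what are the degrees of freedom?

df = (r−1)(c−1) = (2−1)·(3−1) = 2

degrees of freedom = 2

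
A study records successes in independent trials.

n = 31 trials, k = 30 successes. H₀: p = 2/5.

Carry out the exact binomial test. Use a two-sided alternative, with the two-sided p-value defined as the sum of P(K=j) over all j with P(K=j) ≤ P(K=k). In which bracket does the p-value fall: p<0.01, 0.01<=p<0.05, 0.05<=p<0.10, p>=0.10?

Exact binomial: n=31, k=30, p₀=2/5=0.4000
P(X=j) = C(n,j)·p₀^j·(1−p₀)^(n−j); p = Σ P(X=j) over j with P(X=j) ≤ P(X=30)
p-value (two-sided) = 0.00000
→ bracket: p<0.01

p-value bracket: p<0.01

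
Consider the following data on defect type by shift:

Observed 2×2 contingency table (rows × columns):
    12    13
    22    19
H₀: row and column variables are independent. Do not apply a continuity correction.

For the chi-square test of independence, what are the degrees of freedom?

df = (r−1)(c−1) = (2−1)·(2−1) = 1

degrees of freedom = 1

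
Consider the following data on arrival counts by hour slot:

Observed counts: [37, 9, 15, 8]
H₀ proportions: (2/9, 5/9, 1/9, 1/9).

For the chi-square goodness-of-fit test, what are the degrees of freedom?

degrees of freedom = 3

df = k − 1 = 4 − 1 = 3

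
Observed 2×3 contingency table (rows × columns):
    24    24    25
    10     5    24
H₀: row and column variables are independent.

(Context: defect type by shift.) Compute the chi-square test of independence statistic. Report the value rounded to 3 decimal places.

Row totals [73, 39], col totals [34, 29, 49], n=112
χ² = (24−22.16)²/22.16 + (24−18.90)²/18.90 + (25−31.94)²/31.94 + (10−11.84)²/11.84 + (5−10.10)²/10.10 + (24−17.06)²/17.06 = 8.7151
df = 2

test statistic = 8.715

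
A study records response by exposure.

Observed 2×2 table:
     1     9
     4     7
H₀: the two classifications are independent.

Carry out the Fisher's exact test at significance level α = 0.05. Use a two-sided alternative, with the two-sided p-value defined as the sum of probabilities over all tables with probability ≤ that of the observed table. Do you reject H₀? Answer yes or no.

Margins: r₁=10, r₂=11, c₁=5, c₂=16, n=21
p_obs = C(10,1)·C(11,4)/C(21,5); sum pmf over tables with pmf ≤ p_obs
p-value (two-sided) = 0.31078
At α=0.05: p ≥ α → fail to reject H₀

reject H₀: no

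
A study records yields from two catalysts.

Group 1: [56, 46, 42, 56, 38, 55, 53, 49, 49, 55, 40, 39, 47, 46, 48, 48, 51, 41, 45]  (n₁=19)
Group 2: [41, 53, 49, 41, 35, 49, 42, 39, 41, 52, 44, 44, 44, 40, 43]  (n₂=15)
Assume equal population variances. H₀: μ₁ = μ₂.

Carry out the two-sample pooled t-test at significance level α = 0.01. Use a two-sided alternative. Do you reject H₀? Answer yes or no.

reject H₀: no

x̄₁=47.579, s₁=5.805, n₁=19
x̄₂=43.800, s₂=4.989, n₂=15
s_p² = [18·5.805² + 14·4.989²]/32 = 29.8447
SE = √(s_p²·(1/19+1/15)) = 1.8869
t = (47.579−43.800)/1.8869 = 2.0027
df = 32
p-value (two-sided) = 0.05374
At α=0.01: p ≥ α → fail to reject H₀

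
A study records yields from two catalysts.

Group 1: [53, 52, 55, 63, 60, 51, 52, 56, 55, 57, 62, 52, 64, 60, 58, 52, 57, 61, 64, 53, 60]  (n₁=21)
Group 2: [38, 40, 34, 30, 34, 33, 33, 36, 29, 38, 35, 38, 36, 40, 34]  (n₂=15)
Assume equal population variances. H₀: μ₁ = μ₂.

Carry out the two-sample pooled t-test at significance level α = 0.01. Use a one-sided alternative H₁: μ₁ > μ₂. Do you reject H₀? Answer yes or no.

reject H₀: yes

x̄₁=57.000, s₁=4.359, n₁=21
x̄₂=35.200, s₂=3.278, n₂=15
s_p² = [20·4.359² + 14·3.278²]/34 = 15.6000
SE = √(s_p²·(1/21+1/15)) = 1.3352
t = (57.000−35.200)/1.3352 = 16.3267
df = 34
p-value (one-sided, H₁ greater) = 0.00000
At α=0.01: p < α → reject H₀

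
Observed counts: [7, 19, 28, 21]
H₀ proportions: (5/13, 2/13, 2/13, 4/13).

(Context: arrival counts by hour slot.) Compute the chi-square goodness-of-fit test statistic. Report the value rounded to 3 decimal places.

n = 75; E_i = n·p_i = [28.85, 11.54, 11.54, 23.08]
χ² = (7−28.85)²/28.85 + (19−11.54)²/11.54 + (28−11.54)²/11.54 + (21−23.08)²/23.08 = 45.0420
df = 3

test statistic = 45.042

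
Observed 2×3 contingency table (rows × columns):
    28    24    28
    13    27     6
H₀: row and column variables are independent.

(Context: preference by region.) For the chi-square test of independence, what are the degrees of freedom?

df = (r−1)(c−1) = (2−1)·(3−1) = 2

degrees of freedom = 2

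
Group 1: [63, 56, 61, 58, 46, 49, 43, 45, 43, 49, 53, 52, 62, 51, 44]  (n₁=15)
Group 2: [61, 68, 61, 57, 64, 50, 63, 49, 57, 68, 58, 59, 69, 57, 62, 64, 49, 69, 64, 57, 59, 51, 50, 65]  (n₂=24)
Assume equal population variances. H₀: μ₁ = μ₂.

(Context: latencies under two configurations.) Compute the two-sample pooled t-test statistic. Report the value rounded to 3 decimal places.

x̄₁=51.667, s₁=6.986, n₁=15
x̄₂=59.625, s₂=6.392, n₂=24
s_p² = [14·6.986² + 23·6.392²]/37 = 43.8637
SE = √(s_p²·(1/15+1/24)) = 2.1799
t = (51.667−59.625)/2.1799 = -3.6508
df = 37

test statistic = -3.651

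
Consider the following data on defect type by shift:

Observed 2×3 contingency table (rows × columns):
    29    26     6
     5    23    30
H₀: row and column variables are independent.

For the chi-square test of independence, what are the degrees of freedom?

degrees of freedom = 2

df = (r−1)(c−1) = (2−1)·(3−1) = 2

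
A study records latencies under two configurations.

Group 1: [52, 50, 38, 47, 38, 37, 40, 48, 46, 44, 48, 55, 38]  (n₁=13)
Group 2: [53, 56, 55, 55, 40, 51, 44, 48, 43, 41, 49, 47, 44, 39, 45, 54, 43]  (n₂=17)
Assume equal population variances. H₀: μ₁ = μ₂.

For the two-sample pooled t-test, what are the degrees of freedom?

df = n₁ + n₂ − 2 = 13 + 17 − 2 = 28

degrees of freedom = 28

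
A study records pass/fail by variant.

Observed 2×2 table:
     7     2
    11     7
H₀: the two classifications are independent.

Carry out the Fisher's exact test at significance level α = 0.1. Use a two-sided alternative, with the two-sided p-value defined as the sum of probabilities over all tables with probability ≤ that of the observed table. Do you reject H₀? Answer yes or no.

reject H₀: no

Margins: r₁=9, r₂=18, c₁=18, c₂=9, n=27
p_obs = C(9,7)·C(18,11)/C(27,18); sum pmf over tables with pmf ≤ p_obs
p-value (two-sided) = 0.66729
At α=0.1: p ≥ α → fail to reject H₀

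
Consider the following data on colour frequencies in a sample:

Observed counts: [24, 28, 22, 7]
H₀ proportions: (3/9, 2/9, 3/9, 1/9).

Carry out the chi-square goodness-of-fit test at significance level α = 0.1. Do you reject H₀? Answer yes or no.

reject H₀: yes

n = 81; E_i = n·p_i = [27.00, 18.00, 27.00, 9.00]
χ² = (24−27.00)²/27.00 + (28−18.00)²/18.00 + (22−27.00)²/27.00 + (7−9.00)²/9.00 = 7.2593
df = 3
p-value (upper-tail) = 0.06408
At α=0.1: p < α → reject H₀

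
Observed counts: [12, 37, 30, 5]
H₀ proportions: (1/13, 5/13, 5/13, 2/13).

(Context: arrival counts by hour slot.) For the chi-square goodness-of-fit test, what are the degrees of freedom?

degrees of freedom = 3

df = k − 1 = 4 − 1 = 3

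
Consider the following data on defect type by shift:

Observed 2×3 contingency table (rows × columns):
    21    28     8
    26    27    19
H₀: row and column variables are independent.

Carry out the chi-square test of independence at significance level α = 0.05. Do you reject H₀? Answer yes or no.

reject H₀: no

Row totals [57, 72], col totals [47, 55, 27], n=129
χ² = (21−20.77)²/20.77 + (28−24.30)²/24.30 + (8−11.93)²/11.93 + (26−26.23)²/26.23 + (27−30.70)²/30.70 + (19−15.07)²/15.07 = 3.3324
df = 2
p-value (upper-tail) = 0.18896
At α=0.05: p ≥ α → fail to reject H₀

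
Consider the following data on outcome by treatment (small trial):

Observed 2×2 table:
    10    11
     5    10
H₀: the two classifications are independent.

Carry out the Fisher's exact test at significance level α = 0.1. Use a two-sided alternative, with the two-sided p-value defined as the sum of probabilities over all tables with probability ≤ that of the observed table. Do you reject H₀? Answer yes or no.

reject H₀: no

Margins: r₁=21, r₂=15, c₁=15, c₂=21, n=36
p_obs = C(21,10)·C(15,5)/C(36,15); sum pmf over tables with pmf ≤ p_obs
p-value (two-sided) = 0.50061
At α=0.1: p ≥ α → fail to reject H₀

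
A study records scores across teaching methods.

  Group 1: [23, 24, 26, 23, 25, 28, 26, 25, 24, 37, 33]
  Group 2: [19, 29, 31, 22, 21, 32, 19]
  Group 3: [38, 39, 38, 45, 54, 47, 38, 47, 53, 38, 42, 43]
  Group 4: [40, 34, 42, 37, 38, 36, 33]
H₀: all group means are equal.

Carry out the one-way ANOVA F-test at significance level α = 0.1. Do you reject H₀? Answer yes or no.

reject H₀: yes

Group means [26.73, 24.71, 43.50, 37.14], grand mean 33.757
SSB = Σnᵢ(x̄ᵢ−x̄)² = 2335.343; SSW = ΣΣ(x−x̄ᵢ)² = 825.468
MSB = 2335.343/3 = 778.4478; MSW = 825.468/33 = 25.0142
F = MSB/MSW = 31.1203
df = (3, 33)
p-value (upper-tail) = 0.00000
At α=0.1: p < α → reject H₀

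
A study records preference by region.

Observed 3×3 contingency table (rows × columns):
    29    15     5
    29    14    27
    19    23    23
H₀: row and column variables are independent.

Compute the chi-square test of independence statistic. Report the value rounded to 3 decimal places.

test statistic = 17.722

Row totals [49, 70, 65], col totals [77, 52, 55], n=184
χ² = (29−20.51)²/20.51 + (15−13.85)²/13.85 + (5−14.65)²/14.65 + (29−29.29)²/29.29 + (14−19.78)²/19.78 + (27−20.92)²/20.92 + (19−27.20)²/27.20 + (23−18.37)²/18.37 + (23−19.43)²/19.43 = 17.7221
df = 4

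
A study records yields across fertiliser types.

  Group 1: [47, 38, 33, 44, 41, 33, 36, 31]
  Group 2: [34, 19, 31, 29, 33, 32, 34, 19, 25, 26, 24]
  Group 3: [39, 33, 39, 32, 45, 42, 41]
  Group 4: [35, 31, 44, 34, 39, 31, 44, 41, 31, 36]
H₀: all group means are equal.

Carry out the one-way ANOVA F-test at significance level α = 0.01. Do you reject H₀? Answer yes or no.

reject H₀: yes

Group means [37.88, 27.82, 38.71, 36.60], grand mean 34.611
SSB = Σnᵢ(x̄ᵢ−x̄)² = 750.216; SSW = ΣΣ(x−x̄ᵢ)² = 914.340
MSB = 750.216/3 = 250.0719; MSW = 914.340/32 = 28.5731
F = MSB/MSW = 8.7520
df = (3, 32)
p-value (upper-tail) = 0.00022
At α=0.01: p < α → reject H₀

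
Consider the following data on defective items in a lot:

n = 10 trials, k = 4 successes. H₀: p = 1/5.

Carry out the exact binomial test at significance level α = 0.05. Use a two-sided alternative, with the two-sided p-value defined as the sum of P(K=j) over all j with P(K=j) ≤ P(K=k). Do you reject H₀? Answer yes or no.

Exact binomial: n=10, k=4, p₀=1/5=0.2000
P(X=j) = C(n,j)·p₀^j·(1−p₀)^(n−j); p = Σ P(X=j) over j with P(X=j) ≤ P(X=4)
p-value (two-sided) = 0.12087
At α=0.05: p ≥ α → fail to reject H₀

reject H₀: no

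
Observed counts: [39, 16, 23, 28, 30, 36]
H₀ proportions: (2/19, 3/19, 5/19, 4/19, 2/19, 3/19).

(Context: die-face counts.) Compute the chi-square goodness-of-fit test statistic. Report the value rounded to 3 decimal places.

test statistic = 52.204

n = 172; E_i = n·p_i = [18.11, 27.16, 45.26, 36.21, 18.11, 27.16]
χ² = (39−18.11)²/18.11 + (16−27.16)²/27.16 + (23−45.26)²/45.26 + (28−36.21)²/36.21 + (30−18.11)²/18.11 + (36−27.16)²/27.16 = 52.2037
df = 5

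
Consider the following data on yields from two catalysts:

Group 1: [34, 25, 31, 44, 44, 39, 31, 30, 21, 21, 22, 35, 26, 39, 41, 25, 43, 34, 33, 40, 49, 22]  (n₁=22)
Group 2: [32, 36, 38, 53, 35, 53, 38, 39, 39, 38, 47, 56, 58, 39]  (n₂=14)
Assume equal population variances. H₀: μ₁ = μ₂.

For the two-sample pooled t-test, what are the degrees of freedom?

df = n₁ + n₂ − 2 = 22 + 14 − 2 = 34

degrees of freedom = 34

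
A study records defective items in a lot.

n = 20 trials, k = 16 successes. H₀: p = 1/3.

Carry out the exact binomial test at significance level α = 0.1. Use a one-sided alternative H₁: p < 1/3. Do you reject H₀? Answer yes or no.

Exact binomial: n=20, k=16, p₀=1/3=0.3333
P(X≤16) from Σ C(n,i)·p₀^i·(1−p₀)^(n−i)
p-value (one-sided, H₁ less) = 1.00000
At α=0.1: p ≥ α → fail to reject H₀

reject H₀: no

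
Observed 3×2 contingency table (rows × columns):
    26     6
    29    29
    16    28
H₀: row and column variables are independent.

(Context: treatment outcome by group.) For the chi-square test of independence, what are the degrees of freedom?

degrees of freedom = 2

df = (r−1)(c−1) = (3−1)·(2−1) = 2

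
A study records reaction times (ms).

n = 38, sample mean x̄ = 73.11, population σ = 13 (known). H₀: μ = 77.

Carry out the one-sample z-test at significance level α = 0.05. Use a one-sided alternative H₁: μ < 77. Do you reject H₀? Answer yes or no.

SE = σ/√n = 13/√38 = 2.1089
z = (x̄−μ₀)/SE = (73.11−77)/2.1089 = -1.8446
p-value (one-sided, H₁ less) = 0.03255
At α=0.05: p < α → reject H₀

reject H₀: yes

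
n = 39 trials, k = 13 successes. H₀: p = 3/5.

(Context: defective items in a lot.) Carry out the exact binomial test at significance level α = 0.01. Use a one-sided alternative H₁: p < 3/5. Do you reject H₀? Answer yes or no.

Exact binomial: n=39, k=13, p₀=3/5=0.6000
P(X≤13) from Σ C(n,i)·p₀^i·(1−p₀)^(n−i)
p-value (one-sided, H₁ less) = 0.00069
At α=0.01: p < α → reject H₀

reject H₀: yes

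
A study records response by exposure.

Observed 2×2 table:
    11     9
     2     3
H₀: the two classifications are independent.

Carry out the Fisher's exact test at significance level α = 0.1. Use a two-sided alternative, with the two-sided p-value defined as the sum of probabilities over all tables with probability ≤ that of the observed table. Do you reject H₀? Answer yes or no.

reject H₀: no

Margins: r₁=20, r₂=5, c₁=13, c₂=12, n=25
p_obs = C(20,11)·C(5,2)/C(25,13); sum pmf over tables with pmf ≤ p_obs
p-value (two-sided) = 0.64472
At α=0.1: p ≥ α → fail to reject H₀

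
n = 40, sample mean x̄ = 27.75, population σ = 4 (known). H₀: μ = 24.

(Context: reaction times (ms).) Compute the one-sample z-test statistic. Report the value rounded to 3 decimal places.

SE = σ/√n = 4/√40 = 0.6325
z = (x̄−μ₀)/SE = (27.75−24)/0.6325 = 5.9293

test statistic = 5.929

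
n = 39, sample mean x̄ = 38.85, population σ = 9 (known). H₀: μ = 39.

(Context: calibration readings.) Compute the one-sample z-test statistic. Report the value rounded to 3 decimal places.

SE = σ/√n = 9/√39 = 1.4412
z = (x̄−μ₀)/SE = (38.85−39)/1.4412 = -0.1041

test statistic = -0.104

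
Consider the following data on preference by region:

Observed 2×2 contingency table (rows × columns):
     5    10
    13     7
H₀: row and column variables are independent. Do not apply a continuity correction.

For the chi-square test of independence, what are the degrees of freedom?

df = (r−1)(c−1) = (2−1)·(2−1) = 1

degrees of freedom = 1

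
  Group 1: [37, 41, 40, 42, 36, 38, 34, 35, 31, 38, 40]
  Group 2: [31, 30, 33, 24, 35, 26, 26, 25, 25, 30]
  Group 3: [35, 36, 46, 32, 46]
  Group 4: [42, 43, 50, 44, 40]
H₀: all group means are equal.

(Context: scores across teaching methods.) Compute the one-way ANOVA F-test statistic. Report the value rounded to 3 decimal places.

Group means [37.45, 28.50, 39.00, 43.80], grand mean 35.839
SSB = Σnᵢ(x̄ᵢ−x̄)² = 934.166; SSW = ΣΣ(x−x̄ᵢ)² = 468.027
MSB = 934.166/3 = 311.3888; MSW = 468.027/27 = 17.3343
F = MSB/MSW = 17.9637
df = (3, 27)

test statistic = 17.964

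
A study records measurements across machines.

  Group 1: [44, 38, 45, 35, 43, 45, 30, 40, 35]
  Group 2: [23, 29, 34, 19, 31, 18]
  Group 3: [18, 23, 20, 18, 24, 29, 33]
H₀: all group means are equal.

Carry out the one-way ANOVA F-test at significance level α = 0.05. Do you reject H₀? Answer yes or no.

Group means [39.44, 25.67, 23.57], grand mean 30.636
SSB = Σnᵢ(x̄ᵢ−x̄)² = 1195.821; SSW = ΣΣ(x−x̄ᵢ)² = 639.270
MSB = 1195.821/2 = 597.9105; MSW = 639.270/19 = 33.6458
F = MSB/MSW = 17.7707
df = (2, 19)
p-value (upper-tail) = 0.00004
At α=0.05: p < α → reject H₀

reject H₀: yes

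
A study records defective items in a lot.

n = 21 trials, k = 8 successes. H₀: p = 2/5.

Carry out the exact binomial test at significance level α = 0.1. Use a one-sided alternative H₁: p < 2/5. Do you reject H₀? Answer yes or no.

Exact binomial: n=21, k=8, p₀=2/5=0.4000
P(X≤8) from Σ C(n,i)·p₀^i·(1−p₀)^(n−i)
p-value (one-sided, H₁ less) = 0.52372
At α=0.1: p ≥ α → fail to reject H₀

reject H₀: no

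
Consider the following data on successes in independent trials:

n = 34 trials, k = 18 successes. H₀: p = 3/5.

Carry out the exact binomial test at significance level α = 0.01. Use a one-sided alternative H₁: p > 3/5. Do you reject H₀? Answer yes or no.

Exact binomial: n=34, k=18, p₀=3/5=0.6000
P(X≥18) from Σ C(n,i)·p₀^i·(1−p₀)^(n−i)
p-value (one-sided, H₁ greater) = 0.84497
At α=0.01: p ≥ α → fail to reject H₀

reject H₀: no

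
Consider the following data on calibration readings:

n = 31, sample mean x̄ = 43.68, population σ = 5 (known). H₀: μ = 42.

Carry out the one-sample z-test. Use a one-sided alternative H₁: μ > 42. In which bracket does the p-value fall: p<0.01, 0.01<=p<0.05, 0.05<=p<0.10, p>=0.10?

p-value bracket: 0.01<=p<0.05

SE = σ/√n = 5/√31 = 0.8980
z = (x̄−μ₀)/SE = (43.68−42)/0.8980 = 1.8708
p-value (one-sided, H₁ greater) = 0.03069
→ bracket: 0.01<=p<0.05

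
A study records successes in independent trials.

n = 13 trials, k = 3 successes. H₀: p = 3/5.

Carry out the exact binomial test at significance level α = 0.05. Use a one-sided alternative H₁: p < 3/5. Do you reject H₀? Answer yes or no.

reject H₀: yes

Exact binomial: n=13, k=3, p₀=3/5=0.6000
P(X≤3) from Σ C(n,i)·p₀^i·(1−p₀)^(n−i)
p-value (one-sided, H₁ less) = 0.00779
At α=0.05: p < α → reject H₀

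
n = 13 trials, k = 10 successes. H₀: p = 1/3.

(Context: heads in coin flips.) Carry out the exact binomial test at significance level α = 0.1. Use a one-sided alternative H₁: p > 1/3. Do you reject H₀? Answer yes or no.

reject H₀: yes

Exact binomial: n=13, k=10, p₀=1/3=0.3333
P(X≥10) from Σ C(n,i)·p₀^i·(1−p₀)^(n−i)
p-value (one-sided, H₁ greater) = 0.00165
At α=0.1: p < α → reject H₀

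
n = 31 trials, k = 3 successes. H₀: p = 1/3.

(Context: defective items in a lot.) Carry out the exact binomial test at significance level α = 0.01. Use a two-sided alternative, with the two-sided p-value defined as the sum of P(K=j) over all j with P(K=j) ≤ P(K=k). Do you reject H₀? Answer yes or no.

Exact binomial: n=31, k=3, p₀=1/3=0.3333
P(X=j) = C(n,j)·p₀^j·(1−p₀)^(n−j); p = Σ P(X=j) over j with P(X=j) ≤ P(X=3)
p-value (two-sided) = 0.00373
At α=0.01: p < α → reject H₀

reject H₀: yes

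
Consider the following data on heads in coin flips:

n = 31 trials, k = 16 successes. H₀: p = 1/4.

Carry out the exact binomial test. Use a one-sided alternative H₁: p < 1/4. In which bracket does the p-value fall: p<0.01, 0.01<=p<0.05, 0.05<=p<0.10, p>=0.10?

p-value bracket: p>=0.10

Exact binomial: n=31, k=16, p₀=1/4=0.2500
P(X≤16) from Σ C(n,i)·p₀^i·(1−p₀)^(n−i)
p-value (one-sided, H₁ less) = 0.99963
→ bracket: p>=0.10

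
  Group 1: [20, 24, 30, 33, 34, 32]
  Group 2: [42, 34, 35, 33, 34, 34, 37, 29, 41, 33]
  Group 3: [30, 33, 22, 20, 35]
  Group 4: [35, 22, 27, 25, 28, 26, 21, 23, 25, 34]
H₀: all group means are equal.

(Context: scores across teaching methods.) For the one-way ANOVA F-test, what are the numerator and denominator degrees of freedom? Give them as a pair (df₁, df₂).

k = 4 groups, N = 31 total
df = (k−1, N−k) = (4−1, 31−4) = (3, 27)

degrees of freedom = [3, 27]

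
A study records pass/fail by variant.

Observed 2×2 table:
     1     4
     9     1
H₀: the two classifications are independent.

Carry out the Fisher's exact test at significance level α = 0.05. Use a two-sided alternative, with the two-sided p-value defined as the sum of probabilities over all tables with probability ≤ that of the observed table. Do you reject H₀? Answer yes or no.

reject H₀: yes

Margins: r₁=5, r₂=10, c₁=10, c₂=5, n=15
p_obs = C(5,1)·C(10,9)/C(15,10); sum pmf over tables with pmf ≤ p_obs
p-value (two-sided) = 0.01698
At α=0.05: p < α → reject H₀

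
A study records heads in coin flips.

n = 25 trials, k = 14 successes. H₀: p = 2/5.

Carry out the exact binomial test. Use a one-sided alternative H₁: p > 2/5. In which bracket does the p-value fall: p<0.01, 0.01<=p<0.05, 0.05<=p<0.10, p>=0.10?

p-value bracket: 0.05<=p<0.10

Exact binomial: n=25, k=14, p₀=2/5=0.4000
P(X≥14) from Σ C(n,i)·p₀^i·(1−p₀)^(n−i)
p-value (one-sided, H₁ greater) = 0.07780
→ bracket: 0.05<=p<0.10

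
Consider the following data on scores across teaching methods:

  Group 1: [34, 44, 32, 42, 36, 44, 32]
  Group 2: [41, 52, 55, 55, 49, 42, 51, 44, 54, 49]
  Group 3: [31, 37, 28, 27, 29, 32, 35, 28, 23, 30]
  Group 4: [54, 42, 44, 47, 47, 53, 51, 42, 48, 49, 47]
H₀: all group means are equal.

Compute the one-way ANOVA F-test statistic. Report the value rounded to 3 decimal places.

test statistic = 37.537

Group means [37.71, 49.20, 30.00, 47.64], grand mean 41.579
SSB = Σnᵢ(x̄ᵢ−x̄)² = 2429.689; SSW = ΣΣ(x−x̄ᵢ)² = 733.574
MSB = 2429.689/3 = 809.8964; MSW = 733.574/34 = 21.5757
F = MSB/MSW = 37.5374
df = (3, 34)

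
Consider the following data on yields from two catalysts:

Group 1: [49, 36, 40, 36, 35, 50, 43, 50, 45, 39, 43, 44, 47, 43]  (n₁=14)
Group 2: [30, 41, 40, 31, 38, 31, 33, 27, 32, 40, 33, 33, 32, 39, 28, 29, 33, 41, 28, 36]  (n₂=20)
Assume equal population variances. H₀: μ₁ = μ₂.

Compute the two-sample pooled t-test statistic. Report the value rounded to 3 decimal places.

x̄₁=42.857, s₁=5.127, n₁=14
x̄₂=33.750, s₂=4.621, n₂=20
s_p² = [13·5.127² + 19·4.621²]/32 = 23.3583
SE = √(s_p²·(1/14+1/20)) = 1.6841
t = (42.857−33.750)/1.6841 = 5.4076
df = 32

test statistic = 5.408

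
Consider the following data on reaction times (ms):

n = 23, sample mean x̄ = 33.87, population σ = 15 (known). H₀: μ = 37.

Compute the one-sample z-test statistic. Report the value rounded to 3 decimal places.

test statistic = -1.001

SE = σ/√n = 15/√23 = 3.1277
z = (x̄−μ₀)/SE = (33.87−37)/3.1277 = -1.0007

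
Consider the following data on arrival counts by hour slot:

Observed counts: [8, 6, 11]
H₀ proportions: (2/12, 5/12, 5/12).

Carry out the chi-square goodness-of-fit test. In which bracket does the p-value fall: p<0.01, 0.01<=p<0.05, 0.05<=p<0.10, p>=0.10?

p-value bracket: 0.05<=p<0.10

n = 25; E_i = n·p_i = [4.17, 10.42, 10.42]
χ² = (8−4.17)²/4.17 + (6−10.42)²/10.42 + (11−10.42)²/10.42 = 5.4320
df = 2
p-value (upper-tail) = 0.06614
→ bracket: 0.05<=p<0.10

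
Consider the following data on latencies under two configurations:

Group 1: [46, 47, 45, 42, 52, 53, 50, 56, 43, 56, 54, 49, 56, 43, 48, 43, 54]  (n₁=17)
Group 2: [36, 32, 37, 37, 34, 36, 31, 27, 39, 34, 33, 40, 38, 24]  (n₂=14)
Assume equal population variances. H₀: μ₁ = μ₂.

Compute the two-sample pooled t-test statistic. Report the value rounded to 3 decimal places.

x̄₁=49.235, s₁=5.056, n₁=17
x̄₂=34.143, s₂=4.521, n₂=14
s_p² = [16·5.056² + 13·4.521²]/29 = 23.2680
SE = √(s_p²·(1/17+1/14)) = 1.7409
t = (49.235−34.143)/1.7409 = 8.6694
df = 29

test statistic = 8.669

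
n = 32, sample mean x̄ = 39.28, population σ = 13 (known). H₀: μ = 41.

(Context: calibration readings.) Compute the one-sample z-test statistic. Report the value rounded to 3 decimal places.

SE = σ/√n = 13/√32 = 2.2981
z = (x̄−μ₀)/SE = (39.28−41)/2.2981 = -0.7484

test statistic = -0.748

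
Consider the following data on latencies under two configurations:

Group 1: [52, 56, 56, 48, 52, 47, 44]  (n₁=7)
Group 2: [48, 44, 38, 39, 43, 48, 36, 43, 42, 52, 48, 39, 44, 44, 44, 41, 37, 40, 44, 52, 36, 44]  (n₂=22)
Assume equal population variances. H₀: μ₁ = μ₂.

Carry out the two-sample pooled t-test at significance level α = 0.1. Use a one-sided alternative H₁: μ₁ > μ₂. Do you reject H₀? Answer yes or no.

x̄₁=50.714, s₁=4.572, n₁=7
x̄₂=43.000, s₂=4.619, n₂=22
s_p² = [6·4.572² + 21·4.619²]/27 = 21.2381
SE = √(s_p²·(1/7+1/22)) = 1.9998
t = (50.714−43.000)/1.9998 = 3.8574
df = 27
p-value (one-sided, H₁ greater) = 0.00032
At α=0.1: p < α → reject H₀

reject H₀: yes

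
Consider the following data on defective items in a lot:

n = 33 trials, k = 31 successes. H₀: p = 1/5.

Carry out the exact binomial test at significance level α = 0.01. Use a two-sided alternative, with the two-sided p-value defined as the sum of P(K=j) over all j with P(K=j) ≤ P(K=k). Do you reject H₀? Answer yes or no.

Exact binomial: n=33, k=31, p₀=1/5=0.2000
P(X=j) = C(n,j)·p₀^j·(1−p₀)^(n−j); p = Σ P(X=j) over j with P(X=j) ≤ P(X=31)
p-value (two-sided) = 0.00000
At α=0.01: p < α → reject H₀

reject H₀: yes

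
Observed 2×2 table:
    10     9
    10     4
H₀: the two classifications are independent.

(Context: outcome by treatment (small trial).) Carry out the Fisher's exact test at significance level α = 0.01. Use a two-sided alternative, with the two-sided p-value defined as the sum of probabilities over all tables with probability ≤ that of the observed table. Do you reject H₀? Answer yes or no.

Margins: r₁=19, r₂=14, c₁=20, c₂=13, n=33
p_obs = C(19,10)·C(14,10)/C(33,20); sum pmf over tables with pmf ≤ p_obs
p-value (two-sided) = 0.30954
At α=0.01: p ≥ α → fail to reject H₀

reject H₀: no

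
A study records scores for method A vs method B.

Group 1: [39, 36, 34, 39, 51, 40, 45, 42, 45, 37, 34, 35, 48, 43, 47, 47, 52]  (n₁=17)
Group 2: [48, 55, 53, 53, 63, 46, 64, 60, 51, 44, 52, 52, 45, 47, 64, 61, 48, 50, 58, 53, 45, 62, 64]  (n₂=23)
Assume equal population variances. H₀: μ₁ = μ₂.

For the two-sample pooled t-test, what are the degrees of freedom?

df = n₁ + n₂ − 2 = 17 + 23 − 2 = 38

degrees of freedom = 38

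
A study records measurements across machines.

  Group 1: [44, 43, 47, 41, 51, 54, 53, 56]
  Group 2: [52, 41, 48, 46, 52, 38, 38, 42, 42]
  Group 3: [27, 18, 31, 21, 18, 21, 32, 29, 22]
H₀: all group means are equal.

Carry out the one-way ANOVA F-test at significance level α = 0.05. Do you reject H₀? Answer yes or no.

Group means [48.62, 44.33, 24.33], grand mean 38.731
SSB = Σnᵢ(x̄ᵢ−x̄)² = 2931.240; SSW = ΣΣ(x−x̄ᵢ)² = 697.875
MSB = 2931.240/2 = 1465.6202; MSW = 697.875/23 = 30.3424
F = MSB/MSW = 48.3027
df = (2, 23)
p-value (upper-tail) = 0.00000
At α=0.05: p < α → reject H₀

reject H₀: yes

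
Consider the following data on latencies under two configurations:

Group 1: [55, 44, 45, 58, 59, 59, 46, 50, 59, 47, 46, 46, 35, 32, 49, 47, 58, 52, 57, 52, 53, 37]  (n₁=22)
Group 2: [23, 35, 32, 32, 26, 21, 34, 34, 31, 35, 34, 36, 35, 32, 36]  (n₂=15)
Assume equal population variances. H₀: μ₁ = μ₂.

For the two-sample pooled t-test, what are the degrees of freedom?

df = n₁ + n₂ − 2 = 22 + 15 − 2 = 35

degrees of freedom = 35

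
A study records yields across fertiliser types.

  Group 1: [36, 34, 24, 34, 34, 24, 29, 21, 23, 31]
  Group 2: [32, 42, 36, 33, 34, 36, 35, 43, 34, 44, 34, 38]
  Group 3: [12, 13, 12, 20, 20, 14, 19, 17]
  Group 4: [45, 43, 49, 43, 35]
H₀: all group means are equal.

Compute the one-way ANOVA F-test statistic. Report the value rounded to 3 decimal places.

test statistic = 47.191

Group means [29.00, 36.75, 15.88, 43.00], grand mean 30.657
SSB = Σnᵢ(x̄ᵢ−x̄)² = 2982.761; SSW = ΣΣ(x−x̄ᵢ)² = 653.125
MSB = 2982.761/3 = 994.2536; MSW = 653.125/31 = 21.0685
F = MSB/MSW = 47.1914
df = (3, 31)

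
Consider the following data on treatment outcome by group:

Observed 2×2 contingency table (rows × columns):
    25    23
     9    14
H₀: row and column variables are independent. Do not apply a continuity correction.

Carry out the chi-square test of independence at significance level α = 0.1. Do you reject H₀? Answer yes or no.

reject H₀: no

Row totals [48, 23], col totals [34, 37], n=71
χ² = (25−22.99)²/22.99 + (23−25.01)²/25.01 + (9−11.01)²/11.01 + (14−11.99)²/11.99 = 1.0454
df = 1
p-value (upper-tail) = 0.30657
At α=0.1: p ≥ α → fail to reject H₀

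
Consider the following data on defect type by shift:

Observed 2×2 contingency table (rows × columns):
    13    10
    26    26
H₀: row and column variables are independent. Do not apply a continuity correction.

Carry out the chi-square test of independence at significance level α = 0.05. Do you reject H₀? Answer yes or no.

Row totals [23, 52], col totals [39, 36], n=75
χ² = (13−11.96)²/11.96 + (10−11.04)²/11.04 + (26−27.04)²/27.04 + (26−24.96)²/24.96 = 0.2717
df = 1
p-value (upper-tail) = 0.60217
At α=0.05: p ≥ α → fail to reject H₀

reject H₀: no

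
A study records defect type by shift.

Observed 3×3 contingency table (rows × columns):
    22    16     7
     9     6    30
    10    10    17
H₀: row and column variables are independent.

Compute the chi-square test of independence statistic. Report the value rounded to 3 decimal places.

Row totals [45, 45, 37], col totals [41, 32, 54], n=127
χ² = (22−14.53)²/14.53 + (16−11.34)²/11.34 + (7−19.13)²/19.13 + (9−14.53)²/14.53 + (6−11.34)²/11.34 + (30−19.13)²/19.13 + (10−11.94)²/11.94 + (10−9.32)²/9.32 + (17−15.73)²/15.73 = 24.7103
df = 4

test statistic = 24.710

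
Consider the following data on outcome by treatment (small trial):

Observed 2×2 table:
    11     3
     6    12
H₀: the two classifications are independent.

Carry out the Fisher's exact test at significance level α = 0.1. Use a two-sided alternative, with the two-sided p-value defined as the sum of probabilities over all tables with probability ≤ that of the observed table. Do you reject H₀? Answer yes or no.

reject H₀: yes

Margins: r₁=14, r₂=18, c₁=17, c₂=15, n=32
p_obs = C(14,11)·C(18,6)/C(32,17); sum pmf over tables with pmf ≤ p_obs
p-value (two-sided) = 0.01550
At α=0.1: p < α → reject H₀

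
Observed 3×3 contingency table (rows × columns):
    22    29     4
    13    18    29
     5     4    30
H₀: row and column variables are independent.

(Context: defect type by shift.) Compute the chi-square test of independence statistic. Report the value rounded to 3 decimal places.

test statistic = 48.294

Row totals [55, 60, 39], col totals [40, 51, 63], n=154
χ² = (22−14.29)²/14.29 + (29−18.21)²/18.21 + (4−22.50)²/22.50 + (13−15.58)²/15.58 + (18−19.87)²/19.87 + (29−24.55)²/24.55 + (5−10.13)²/10.13 + (4−12.92)²/12.92 + (30−15.95)²/15.95 = 48.2937
df = 4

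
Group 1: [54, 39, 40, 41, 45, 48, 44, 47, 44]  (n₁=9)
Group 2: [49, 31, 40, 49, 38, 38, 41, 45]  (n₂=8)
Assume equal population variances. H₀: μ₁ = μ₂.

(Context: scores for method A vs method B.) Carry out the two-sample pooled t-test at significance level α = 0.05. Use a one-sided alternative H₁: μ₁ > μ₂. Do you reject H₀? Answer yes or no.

reject H₀: no

x̄₁=44.667, s₁=4.637, n₁=9
x̄₂=41.375, s₂=6.116, n₂=8
s_p² = [8·4.637² + 7·6.116²]/15 = 28.9250
SE = √(s_p²·(1/9+1/8)) = 2.6133
t = (44.667−41.375)/2.6133 = 1.2596
df = 15
p-value (one-sided, H₁ greater) = 0.11354
At α=0.05: p ≥ α → fail to reject H₀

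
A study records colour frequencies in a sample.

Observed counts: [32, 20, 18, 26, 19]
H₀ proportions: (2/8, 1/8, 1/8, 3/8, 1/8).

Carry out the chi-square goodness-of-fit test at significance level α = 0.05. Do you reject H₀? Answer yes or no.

n = 115; E_i = n·p_i = [28.75, 14.38, 14.38, 43.12, 14.38]
χ² = (32−28.75)²/28.75 + (20−14.38)²/14.38 + (18−14.38)²/14.38 + (26−43.12)²/43.12 + (19−14.38)²/14.38 = 11.7710
df = 4
p-value (upper-tail) = 0.01914
At α=0.05: p < α → reject H₀

reject H₀: yes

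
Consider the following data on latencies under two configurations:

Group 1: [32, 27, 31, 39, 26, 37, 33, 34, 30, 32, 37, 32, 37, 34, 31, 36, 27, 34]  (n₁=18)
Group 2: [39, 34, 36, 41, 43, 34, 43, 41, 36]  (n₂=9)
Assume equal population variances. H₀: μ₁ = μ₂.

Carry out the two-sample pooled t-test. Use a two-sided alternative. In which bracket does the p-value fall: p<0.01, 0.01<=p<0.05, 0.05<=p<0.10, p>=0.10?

x̄₁=32.722, s₁=3.723, n₁=18
x̄₂=38.556, s₂=3.644, n₂=9
s_p² = [17·3.723² + 8·3.644²]/25 = 13.6733
SE = √(s_p²·(1/18+1/9)) = 1.5096
t = (32.722−38.556)/1.5096 = -3.8642
df = 25
p-value (two-sided) = 0.00070
→ bracket: p<0.01

p-value bracket: p<0.01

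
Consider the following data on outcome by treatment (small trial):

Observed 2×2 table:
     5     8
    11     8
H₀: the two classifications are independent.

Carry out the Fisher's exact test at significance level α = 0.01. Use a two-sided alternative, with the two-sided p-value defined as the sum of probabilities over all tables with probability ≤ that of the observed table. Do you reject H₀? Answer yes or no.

Margins: r₁=13, r₂=19, c₁=16, c₂=16, n=32
p_obs = C(13,5)·C(19,11)/C(32,16); sum pmf over tables with pmf ≤ p_obs
p-value (two-sided) = 0.47255
At α=0.01: p ≥ α → fail to reject H₀

reject H₀: no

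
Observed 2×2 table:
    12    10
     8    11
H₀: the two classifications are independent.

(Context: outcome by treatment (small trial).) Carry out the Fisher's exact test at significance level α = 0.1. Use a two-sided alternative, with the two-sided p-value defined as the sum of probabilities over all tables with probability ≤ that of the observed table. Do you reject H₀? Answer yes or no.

reject H₀: no

Margins: r₁=22, r₂=19, c₁=20, c₂=21, n=41
p_obs = C(22,12)·C(19,8)/C(41,20); sum pmf over tables with pmf ≤ p_obs
p-value (two-sided) = 0.53590
At α=0.1: p ≥ α → fail to reject H₀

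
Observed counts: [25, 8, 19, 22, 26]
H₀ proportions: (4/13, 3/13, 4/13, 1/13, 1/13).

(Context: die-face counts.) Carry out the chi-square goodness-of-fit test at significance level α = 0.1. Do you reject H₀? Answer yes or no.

reject H₀: yes

n = 100; E_i = n·p_i = [30.77, 23.08, 30.77, 7.69, 7.69]
χ² = (25−30.77)²/30.77 + (8−23.08)²/23.08 + (19−30.77)²/30.77 + (22−7.69)²/7.69 + (26−7.69)²/7.69 = 85.6183
df = 4
p-value (upper-tail) = 0.00000
At α=0.1: p < α → reject H₀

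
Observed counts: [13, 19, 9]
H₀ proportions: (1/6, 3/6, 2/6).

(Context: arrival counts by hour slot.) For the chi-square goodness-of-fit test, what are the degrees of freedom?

df = k − 1 = 3 − 1 = 2

degrees of freedom = 2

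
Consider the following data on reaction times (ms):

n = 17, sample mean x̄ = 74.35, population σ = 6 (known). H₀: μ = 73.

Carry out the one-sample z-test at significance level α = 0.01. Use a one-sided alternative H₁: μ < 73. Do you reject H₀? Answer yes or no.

reject H₀: no

SE = σ/√n = 6/√17 = 1.4552
z = (x̄−μ₀)/SE = (74.35−73)/1.4552 = 0.9277
p-value (one-sided, H₁ less) = 0.82322
At α=0.01: p ≥ α → fail to reject H₀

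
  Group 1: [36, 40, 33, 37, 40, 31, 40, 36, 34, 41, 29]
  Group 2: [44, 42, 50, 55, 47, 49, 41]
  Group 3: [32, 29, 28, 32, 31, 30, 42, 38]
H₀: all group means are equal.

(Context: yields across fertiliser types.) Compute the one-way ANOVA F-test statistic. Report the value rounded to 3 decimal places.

Group means [36.09, 46.86, 32.75], grand mean 37.962
SSB = Σnᵢ(x̄ᵢ−x̄)² = 809.695; SSW = ΣΣ(x−x̄ᵢ)² = 469.266
MSB = 809.695/2 = 404.8477; MSW = 469.266/23 = 20.4029
F = MSB/MSW = 19.8427
df = (2, 23)

test statistic = 19.843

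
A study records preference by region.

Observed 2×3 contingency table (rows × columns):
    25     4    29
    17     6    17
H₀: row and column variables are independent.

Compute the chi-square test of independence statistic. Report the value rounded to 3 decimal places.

Row totals [58, 40], col totals [42, 10, 46], n=98
χ² = (25−24.86)²/24.86 + (4−5.92)²/5.92 + (29−27.22)²/27.22 + (17−17.14)²/17.14 + (6−4.08)²/4.08 + (17−18.78)²/18.78 = 1.8092
df = 2

test statistic = 1.809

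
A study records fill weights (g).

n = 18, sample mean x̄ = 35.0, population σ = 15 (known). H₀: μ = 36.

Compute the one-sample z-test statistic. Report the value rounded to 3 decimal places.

SE = σ/√n = 15/√18 = 3.5355
z = (x̄−μ₀)/SE = (35.0−36)/3.5355 = -0.2828

test statistic = -0.283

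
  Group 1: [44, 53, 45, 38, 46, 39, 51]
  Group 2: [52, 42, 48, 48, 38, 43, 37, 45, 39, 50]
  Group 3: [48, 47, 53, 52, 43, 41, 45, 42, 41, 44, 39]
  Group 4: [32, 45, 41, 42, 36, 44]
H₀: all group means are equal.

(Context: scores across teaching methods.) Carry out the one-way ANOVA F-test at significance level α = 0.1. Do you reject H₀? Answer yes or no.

reject H₀: no

Group means [45.14, 44.20, 45.00, 40.00], grand mean 43.912
SSB = Σnᵢ(x̄ᵢ−x̄)² = 116.278; SSW = ΣΣ(x−x̄ᵢ)² = 768.457
MSB = 116.278/3 = 38.7594; MSW = 768.457/30 = 25.6152
F = MSB/MSW = 1.5131
df = (3, 30)
p-value (upper-tail) = 0.23125
At α=0.1: p ≥ α → fail to reject H₀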